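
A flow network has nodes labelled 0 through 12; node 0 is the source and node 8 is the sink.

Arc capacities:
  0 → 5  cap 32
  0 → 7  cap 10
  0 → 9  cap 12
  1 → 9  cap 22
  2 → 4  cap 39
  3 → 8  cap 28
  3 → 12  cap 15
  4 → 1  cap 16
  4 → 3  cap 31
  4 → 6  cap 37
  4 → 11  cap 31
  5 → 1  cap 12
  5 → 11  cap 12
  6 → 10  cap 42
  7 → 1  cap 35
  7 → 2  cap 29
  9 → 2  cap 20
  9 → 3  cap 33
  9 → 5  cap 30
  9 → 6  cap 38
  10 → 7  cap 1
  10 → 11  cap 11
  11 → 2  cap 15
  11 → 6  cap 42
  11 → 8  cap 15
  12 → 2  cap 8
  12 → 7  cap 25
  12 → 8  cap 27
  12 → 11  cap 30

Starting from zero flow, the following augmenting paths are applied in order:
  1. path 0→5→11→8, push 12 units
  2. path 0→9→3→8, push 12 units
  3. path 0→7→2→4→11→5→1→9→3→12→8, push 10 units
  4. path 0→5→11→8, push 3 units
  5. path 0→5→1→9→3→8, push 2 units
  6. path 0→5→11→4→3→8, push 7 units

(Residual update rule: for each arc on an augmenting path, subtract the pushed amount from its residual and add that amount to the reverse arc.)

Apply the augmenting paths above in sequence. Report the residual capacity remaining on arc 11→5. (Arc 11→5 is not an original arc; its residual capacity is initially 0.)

after path 1 (0→5→11→8, push 12): res(11,5)=12
after path 2 (0→9→3→8, push 12): res(11,5)=12
after path 3 (0→7→2→4→11→5→1→9→3→12→8, push 10): res(11,5)=2
after path 4 (0→5→11→8, push 3): res(11,5)=5
after path 5 (0→5→1→9→3→8, push 2): res(11,5)=5
after path 6 (0→5→11→4→3→8, push 7): res(11,5)=12

Residual capacity of (11,5): 12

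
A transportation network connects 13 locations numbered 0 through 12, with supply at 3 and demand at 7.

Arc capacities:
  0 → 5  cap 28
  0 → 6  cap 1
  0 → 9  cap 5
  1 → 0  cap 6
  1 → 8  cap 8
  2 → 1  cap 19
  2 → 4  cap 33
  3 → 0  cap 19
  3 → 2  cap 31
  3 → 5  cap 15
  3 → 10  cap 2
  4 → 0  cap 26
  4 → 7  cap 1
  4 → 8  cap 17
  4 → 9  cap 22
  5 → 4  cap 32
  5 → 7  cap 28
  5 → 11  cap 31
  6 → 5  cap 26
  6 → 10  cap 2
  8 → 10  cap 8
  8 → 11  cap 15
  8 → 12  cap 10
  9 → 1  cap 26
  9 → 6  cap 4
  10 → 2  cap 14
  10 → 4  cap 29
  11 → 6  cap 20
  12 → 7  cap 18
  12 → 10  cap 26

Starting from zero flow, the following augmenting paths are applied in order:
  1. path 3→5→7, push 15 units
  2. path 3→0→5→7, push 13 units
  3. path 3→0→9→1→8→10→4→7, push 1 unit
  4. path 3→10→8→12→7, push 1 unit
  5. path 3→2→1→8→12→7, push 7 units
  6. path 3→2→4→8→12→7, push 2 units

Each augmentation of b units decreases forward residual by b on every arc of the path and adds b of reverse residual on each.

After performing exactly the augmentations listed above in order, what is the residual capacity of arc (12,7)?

after path 1 (3→5→7, push 15): res(12,7)=18
after path 2 (3→0→5→7, push 13): res(12,7)=18
after path 3 (3→0→9→1→8→10→4→7, push 1): res(12,7)=18
after path 4 (3→10→8→12→7, push 1): res(12,7)=17
after path 5 (3→2→1→8→12→7, push 7): res(12,7)=10
after path 6 (3→2→4→8→12→7, push 2): res(12,7)=8

Residual capacity of (12,7): 8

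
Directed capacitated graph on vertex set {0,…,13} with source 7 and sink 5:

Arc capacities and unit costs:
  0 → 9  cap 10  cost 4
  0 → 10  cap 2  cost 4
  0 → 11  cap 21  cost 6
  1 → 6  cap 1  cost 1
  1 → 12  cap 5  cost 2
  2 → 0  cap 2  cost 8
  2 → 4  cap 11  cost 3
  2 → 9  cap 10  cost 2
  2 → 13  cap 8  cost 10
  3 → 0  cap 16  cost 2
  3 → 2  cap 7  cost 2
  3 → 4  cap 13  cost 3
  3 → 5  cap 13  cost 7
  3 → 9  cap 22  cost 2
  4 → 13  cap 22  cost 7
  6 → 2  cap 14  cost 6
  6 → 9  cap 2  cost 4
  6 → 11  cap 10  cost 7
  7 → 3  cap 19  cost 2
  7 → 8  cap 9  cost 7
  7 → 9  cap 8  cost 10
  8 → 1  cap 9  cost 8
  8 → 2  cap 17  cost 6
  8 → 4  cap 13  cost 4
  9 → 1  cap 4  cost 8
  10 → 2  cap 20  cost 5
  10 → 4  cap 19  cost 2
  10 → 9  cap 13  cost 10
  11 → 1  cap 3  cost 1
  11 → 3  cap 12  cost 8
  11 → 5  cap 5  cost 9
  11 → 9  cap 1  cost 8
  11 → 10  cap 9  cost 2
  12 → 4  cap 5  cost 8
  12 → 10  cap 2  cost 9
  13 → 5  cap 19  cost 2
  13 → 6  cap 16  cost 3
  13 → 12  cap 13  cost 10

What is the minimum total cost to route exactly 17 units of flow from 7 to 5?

shortest-cost path #1: 7→3→5 push 13 @ unit cost 9 (adds 117)
shortest-cost path #2: 7→3→4→13→5 push 4 @ unit cost 14 (adds 56)
total cost = 173

Minimum cost for 17 units: 173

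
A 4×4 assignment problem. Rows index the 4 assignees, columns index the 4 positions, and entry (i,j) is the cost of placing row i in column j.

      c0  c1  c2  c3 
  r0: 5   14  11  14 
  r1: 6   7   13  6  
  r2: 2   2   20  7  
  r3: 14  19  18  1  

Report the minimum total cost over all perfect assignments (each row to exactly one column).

optimal assignment: row0→col2 (cost 11), row1→col0 (cost 6), row2→col1 (cost 2), row3→col3 (cost 1)
total = 11 + 6 + 2 + 1 = 20

Minimum assignment cost: 20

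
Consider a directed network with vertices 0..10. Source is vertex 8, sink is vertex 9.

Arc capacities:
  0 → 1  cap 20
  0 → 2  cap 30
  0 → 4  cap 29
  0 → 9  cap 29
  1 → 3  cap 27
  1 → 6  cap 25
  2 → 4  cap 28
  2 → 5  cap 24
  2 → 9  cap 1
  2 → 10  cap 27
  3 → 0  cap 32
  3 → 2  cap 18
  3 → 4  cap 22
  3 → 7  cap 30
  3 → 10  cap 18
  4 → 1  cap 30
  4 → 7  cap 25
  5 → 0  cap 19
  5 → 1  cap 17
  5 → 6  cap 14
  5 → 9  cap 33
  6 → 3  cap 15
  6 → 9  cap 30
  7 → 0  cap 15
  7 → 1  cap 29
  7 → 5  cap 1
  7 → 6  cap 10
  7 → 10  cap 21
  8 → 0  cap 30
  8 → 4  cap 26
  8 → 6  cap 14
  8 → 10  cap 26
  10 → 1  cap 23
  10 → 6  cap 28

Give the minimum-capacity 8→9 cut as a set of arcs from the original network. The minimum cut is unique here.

Min-cut arcs: {(0,9), (2,5), (2,9), (6,9), (7,5)} (total capacity 85)

augment #1: 8→0→9 push 29
augment #2: 8→6→9 push 14
augment #3: 8→0→2→9 push 1
augment #4: 8→10→6→9 push 16
augment #5: 8→4→7→5→9 push 1
augment #6: 8→4→1→3→2→5→9 push 18
augment #7: 8→4→7→0→2→5→9 push 6
max flow = 85; residual-reachable set from 8 gives S-side
cut edges (S→T): {(0,9), (2,5), (2,9), (6,9), (7,5)} total cap 85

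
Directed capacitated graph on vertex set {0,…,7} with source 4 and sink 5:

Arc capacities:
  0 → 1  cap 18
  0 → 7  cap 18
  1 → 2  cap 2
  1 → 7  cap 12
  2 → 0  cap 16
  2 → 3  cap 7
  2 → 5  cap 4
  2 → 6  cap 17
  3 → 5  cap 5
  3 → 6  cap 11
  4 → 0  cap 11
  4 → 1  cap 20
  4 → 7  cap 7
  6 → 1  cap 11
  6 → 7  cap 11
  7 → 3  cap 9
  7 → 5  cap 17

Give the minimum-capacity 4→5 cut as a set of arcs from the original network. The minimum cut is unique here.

Min-cut arcs: {(1,2), (3,5), (7,5)} (total capacity 24)

augment #1: 4→7→5 push 7
augment #2: 4→0→7→5 push 10
augment #3: 4→1→2→5 push 2
augment #4: 4→0→7→3→5 push 1
augment #5: 4→1→7→3→5 push 4
max flow = 24; residual-reachable set from 4 gives S-side
cut edges (S→T): {(1,2), (3,5), (7,5)} total cap 24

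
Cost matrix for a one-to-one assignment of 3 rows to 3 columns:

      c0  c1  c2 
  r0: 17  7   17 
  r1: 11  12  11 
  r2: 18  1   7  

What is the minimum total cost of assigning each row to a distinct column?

optimal assignment: row0→col1 (cost 7), row1→col0 (cost 11), row2→col2 (cost 7)
total = 7 + 11 + 7 = 25

Minimum assignment cost: 25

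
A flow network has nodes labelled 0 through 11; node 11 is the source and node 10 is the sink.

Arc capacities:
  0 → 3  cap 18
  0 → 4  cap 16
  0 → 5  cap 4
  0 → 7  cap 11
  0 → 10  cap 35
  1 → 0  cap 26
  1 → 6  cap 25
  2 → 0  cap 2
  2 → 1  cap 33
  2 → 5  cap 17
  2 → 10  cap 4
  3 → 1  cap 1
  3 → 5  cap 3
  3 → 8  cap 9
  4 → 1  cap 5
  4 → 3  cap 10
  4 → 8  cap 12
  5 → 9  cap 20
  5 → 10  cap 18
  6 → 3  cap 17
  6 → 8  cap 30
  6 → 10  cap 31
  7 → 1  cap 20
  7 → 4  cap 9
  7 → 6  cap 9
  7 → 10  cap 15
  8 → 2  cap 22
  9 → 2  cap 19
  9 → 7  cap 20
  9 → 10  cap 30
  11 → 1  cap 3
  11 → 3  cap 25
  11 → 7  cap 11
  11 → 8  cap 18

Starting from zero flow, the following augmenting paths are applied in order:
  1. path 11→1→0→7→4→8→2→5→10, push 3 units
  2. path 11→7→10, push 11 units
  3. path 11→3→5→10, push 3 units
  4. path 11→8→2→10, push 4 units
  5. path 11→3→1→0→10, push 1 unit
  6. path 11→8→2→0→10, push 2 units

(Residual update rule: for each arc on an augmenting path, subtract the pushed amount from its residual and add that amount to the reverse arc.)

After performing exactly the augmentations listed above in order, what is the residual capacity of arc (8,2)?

after path 1 (11→1→0→7→4→8→2→5→10, push 3): res(8,2)=19
after path 2 (11→7→10, push 11): res(8,2)=19
after path 3 (11→3→5→10, push 3): res(8,2)=19
after path 4 (11→8→2→10, push 4): res(8,2)=15
after path 5 (11→3→1→0→10, push 1): res(8,2)=15
after path 6 (11→8→2→0→10, push 2): res(8,2)=13

Residual capacity of (8,2): 13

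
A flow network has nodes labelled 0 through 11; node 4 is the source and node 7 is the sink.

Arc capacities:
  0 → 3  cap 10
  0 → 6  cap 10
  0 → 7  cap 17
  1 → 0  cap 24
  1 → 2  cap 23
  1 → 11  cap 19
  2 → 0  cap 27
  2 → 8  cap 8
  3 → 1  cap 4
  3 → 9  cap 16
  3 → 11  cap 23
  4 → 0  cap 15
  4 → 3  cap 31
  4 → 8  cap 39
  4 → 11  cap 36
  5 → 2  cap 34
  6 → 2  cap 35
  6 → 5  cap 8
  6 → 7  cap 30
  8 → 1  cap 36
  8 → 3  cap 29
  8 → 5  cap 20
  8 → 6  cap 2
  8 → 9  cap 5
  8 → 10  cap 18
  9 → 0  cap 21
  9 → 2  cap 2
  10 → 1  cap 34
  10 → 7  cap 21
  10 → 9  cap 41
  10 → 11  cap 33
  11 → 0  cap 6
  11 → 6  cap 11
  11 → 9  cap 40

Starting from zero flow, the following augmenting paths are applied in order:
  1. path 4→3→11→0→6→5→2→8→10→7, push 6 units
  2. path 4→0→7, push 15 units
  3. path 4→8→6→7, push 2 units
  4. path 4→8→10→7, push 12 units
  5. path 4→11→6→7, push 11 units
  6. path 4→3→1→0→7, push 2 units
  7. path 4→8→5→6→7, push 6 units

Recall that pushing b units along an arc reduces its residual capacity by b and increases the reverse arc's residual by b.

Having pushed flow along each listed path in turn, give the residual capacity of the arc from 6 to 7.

Residual capacity of (6,7): 11

after path 1 (4→3→11→0→6→5→2→8→10→7, push 6): res(6,7)=30
after path 2 (4→0→7, push 15): res(6,7)=30
after path 3 (4→8→6→7, push 2): res(6,7)=28
after path 4 (4→8→10→7, push 12): res(6,7)=28
after path 5 (4→11→6→7, push 11): res(6,7)=17
after path 6 (4→3→1→0→7, push 2): res(6,7)=17
after path 7 (4→8→5→6→7, push 6): res(6,7)=11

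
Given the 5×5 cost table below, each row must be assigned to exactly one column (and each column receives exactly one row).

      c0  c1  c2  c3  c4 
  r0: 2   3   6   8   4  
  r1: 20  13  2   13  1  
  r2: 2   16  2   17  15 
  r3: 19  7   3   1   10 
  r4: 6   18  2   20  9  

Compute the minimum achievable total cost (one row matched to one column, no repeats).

Minimum assignment cost: 9

optimal assignment: row0→col1 (cost 3), row1→col4 (cost 1), row2→col0 (cost 2), row3→col3 (cost 1), row4→col2 (cost 2)
total = 3 + 1 + 2 + 1 + 2 = 9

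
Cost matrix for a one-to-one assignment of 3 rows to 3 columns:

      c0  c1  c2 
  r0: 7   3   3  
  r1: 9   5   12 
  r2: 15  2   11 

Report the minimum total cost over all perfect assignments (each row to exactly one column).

Minimum assignment cost: 14

optimal assignment: row0→col2 (cost 3), row1→col0 (cost 9), row2→col1 (cost 2)
total = 3 + 9 + 2 = 14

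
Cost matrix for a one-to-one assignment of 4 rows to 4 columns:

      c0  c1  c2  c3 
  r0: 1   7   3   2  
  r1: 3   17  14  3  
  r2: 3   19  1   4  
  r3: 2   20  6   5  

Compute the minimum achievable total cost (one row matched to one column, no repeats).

Minimum assignment cost: 13

optimal assignment: row0→col1 (cost 7), row1→col3 (cost 3), row2→col2 (cost 1), row3→col0 (cost 2)
total = 7 + 3 + 1 + 2 = 13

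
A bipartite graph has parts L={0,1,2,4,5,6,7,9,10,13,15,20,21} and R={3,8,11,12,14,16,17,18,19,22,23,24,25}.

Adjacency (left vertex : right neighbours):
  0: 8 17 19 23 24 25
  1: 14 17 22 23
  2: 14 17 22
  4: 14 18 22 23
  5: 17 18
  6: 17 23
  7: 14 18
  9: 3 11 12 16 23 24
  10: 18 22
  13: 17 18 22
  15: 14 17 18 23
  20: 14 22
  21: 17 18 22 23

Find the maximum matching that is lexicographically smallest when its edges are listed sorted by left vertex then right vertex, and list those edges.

Lex-smallest maximum matching: {(0,8), (1,14), (2,17), (4,18), (6,23), (9,3), (10,22)}

|M| = 7 (so the lex-smallest maximum matching has 7 edges)
process left vertices in ascending order; for each, take the smallest-labelled available neighbour that still permits 7 edges overall, or leave it unmatched if none does
lex-smallest matching: {0-8, 1-14, 2-17, 4-18, 6-23, 9-3, 10-22}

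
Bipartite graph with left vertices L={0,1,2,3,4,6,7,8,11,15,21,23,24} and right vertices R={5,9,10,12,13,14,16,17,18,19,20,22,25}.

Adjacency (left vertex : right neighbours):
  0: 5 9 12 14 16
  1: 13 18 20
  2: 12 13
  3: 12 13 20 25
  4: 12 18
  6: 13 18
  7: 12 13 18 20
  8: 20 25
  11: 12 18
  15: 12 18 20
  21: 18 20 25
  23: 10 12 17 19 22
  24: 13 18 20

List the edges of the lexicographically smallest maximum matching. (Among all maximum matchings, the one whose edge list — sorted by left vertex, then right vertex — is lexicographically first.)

|M| = 7 (so the lex-smallest maximum matching has 7 edges)
process left vertices in ascending order; for each, take the smallest-labelled available neighbour that still permits 7 edges overall, or leave it unmatched if none does
lex-smallest matching: {0-5, 1-13, 2-12, 3-20, 4-18, 8-25, 23-10}

Lex-smallest maximum matching: {(0,5), (1,13), (2,12), (3,20), (4,18), (8,25), (23,10)}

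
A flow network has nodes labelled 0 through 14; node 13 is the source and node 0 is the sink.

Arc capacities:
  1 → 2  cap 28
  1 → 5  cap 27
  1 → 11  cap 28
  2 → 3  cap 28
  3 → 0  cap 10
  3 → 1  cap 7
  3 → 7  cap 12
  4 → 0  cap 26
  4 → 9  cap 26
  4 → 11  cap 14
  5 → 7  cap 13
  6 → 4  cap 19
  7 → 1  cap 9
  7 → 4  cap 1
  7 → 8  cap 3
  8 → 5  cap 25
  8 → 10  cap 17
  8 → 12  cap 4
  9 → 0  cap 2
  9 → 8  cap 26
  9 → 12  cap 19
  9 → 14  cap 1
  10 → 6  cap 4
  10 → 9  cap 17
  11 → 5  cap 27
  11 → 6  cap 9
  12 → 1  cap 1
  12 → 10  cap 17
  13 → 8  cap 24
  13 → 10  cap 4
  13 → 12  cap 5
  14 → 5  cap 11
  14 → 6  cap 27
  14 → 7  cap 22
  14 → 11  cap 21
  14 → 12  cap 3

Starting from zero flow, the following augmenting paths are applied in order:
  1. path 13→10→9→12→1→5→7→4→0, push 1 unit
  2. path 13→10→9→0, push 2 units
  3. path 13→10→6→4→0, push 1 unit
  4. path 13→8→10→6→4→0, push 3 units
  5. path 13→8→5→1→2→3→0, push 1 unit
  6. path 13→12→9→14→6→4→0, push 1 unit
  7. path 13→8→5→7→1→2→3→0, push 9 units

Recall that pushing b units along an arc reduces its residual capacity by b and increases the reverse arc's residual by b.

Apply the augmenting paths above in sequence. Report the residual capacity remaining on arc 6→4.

Residual capacity of (6,4): 14

after path 1 (13→10→9→12→1→5→7→4→0, push 1): res(6,4)=19
after path 2 (13→10→9→0, push 2): res(6,4)=19
after path 3 (13→10→6→4→0, push 1): res(6,4)=18
after path 4 (13→8→10→6→4→0, push 3): res(6,4)=15
after path 5 (13→8→5→1→2→3→0, push 1): res(6,4)=15
after path 6 (13→12→9→14→6→4→0, push 1): res(6,4)=14
after path 7 (13→8→5→7→1→2→3→0, push 9): res(6,4)=14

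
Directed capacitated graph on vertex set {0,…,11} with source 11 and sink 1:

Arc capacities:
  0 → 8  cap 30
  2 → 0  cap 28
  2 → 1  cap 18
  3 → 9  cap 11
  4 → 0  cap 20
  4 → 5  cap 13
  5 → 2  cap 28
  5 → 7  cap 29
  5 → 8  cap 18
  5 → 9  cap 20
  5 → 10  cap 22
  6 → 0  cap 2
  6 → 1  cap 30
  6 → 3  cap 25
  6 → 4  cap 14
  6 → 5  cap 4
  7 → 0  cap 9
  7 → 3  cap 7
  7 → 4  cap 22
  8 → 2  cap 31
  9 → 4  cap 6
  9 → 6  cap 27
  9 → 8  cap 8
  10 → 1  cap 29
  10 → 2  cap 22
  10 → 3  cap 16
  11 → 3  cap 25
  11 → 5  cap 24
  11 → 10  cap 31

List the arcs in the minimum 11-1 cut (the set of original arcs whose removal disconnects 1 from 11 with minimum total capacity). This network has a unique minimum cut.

Min-cut arcs: {(3,9), (11,5), (11,10)} (total capacity 66)

augment #1: 11→10→1 push 29
augment #2: 11→5→2→1 push 18
augment #3: 11→3→9→6→1 push 11
augment #4: 11→5→9→6→1 push 6
augment #5: 11→10→2→5→9→6→1 push 2
max flow = 66; residual-reachable set from 11 gives S-side
cut edges (S→T): {(3,9), (11,5), (11,10)} total cap 66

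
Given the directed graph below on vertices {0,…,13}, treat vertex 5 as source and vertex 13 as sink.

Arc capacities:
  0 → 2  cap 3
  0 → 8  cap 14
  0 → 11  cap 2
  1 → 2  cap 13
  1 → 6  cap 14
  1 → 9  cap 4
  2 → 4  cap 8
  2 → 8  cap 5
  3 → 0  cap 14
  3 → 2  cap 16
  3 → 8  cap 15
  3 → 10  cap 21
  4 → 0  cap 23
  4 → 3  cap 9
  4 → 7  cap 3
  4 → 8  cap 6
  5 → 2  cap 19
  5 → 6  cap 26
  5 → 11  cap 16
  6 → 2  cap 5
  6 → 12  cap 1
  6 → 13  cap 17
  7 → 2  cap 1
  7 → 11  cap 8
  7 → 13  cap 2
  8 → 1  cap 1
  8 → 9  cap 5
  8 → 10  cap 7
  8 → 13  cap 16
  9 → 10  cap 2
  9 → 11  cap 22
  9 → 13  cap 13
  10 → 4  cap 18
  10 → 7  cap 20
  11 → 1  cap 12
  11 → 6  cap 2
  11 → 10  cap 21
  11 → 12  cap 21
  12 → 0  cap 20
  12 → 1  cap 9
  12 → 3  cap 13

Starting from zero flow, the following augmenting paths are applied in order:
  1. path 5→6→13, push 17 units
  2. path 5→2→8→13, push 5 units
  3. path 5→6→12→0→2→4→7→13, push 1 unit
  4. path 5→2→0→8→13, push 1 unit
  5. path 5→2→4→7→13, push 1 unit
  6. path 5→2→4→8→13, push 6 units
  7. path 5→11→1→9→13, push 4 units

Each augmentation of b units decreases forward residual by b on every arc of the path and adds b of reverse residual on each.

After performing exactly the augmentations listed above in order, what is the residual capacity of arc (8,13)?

Residual capacity of (8,13): 4

after path 1 (5→6→13, push 17): res(8,13)=16
after path 2 (5→2→8→13, push 5): res(8,13)=11
after path 3 (5→6→12→0→2→4→7→13, push 1): res(8,13)=11
after path 4 (5→2→0→8→13, push 1): res(8,13)=10
after path 5 (5→2→4→7→13, push 1): res(8,13)=10
after path 6 (5→2→4→8→13, push 6): res(8,13)=4
after path 7 (5→11→1→9→13, push 4): res(8,13)=4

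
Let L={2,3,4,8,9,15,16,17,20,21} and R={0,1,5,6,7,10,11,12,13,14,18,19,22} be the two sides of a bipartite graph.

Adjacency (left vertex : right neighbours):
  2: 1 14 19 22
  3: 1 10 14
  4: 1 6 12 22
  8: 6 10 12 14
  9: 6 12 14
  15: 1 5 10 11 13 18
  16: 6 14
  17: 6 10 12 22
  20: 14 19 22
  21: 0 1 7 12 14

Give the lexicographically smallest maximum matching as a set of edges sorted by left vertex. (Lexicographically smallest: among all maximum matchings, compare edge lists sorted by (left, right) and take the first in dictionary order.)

|M| = 9 (so the lex-smallest maximum matching has 9 edges)
process left vertices in ascending order; for each, take the smallest-labelled available neighbour that still permits 9 edges overall, or leave it unmatched if none does
lex-smallest matching: {2-1, 3-10, 4-6, 8-12, 9-14, 15-5, 17-22, 20-19, 21-0}

Lex-smallest maximum matching: {(2,1), (3,10), (4,6), (8,12), (9,14), (15,5), (17,22), (20,19), (21,0)}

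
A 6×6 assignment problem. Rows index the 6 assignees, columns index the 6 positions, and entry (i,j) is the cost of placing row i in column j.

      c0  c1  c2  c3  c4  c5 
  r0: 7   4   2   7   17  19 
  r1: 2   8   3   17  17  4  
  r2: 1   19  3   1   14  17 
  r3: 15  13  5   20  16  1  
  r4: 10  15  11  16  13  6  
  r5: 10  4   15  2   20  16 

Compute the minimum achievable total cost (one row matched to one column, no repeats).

optimal assignment: row0→col2 (cost 2), row1→col0 (cost 2), row2→col3 (cost 1), row3→col5 (cost 1), row4→col4 (cost 13), row5→col1 (cost 4)
total = 2 + 2 + 1 + 1 + 13 + 4 = 23

Minimum assignment cost: 23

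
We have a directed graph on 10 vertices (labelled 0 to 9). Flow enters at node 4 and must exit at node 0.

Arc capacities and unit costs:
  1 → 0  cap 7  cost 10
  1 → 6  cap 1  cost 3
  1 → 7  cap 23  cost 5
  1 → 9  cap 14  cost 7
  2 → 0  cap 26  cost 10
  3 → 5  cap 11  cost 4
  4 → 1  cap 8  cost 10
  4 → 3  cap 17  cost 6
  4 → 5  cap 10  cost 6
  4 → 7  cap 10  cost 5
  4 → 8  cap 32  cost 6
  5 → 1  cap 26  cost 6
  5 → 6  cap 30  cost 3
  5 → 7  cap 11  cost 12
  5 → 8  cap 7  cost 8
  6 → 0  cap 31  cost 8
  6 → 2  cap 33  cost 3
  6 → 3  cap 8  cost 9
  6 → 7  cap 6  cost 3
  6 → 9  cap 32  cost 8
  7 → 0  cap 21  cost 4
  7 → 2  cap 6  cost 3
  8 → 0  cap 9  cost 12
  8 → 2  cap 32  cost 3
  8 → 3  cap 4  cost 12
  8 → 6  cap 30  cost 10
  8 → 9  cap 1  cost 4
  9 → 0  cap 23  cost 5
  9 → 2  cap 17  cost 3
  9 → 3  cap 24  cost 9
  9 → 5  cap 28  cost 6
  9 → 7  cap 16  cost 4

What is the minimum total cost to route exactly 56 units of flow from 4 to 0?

shortest-cost path #1: 4→7→0 push 10 @ unit cost 9 (adds 90)
shortest-cost path #2: 4→8→9→0 push 1 @ unit cost 15 (adds 15)
shortest-cost path #3: 4→5→6→7→0 push 6 @ unit cost 16 (adds 96)
shortest-cost path #4: 4→5→6→0 push 4 @ unit cost 17 (adds 68)
shortest-cost path #5: 4→8→0 push 9 @ unit cost 18 (adds 162)
shortest-cost path #6: 4→8→2→0 push 22 @ unit cost 19 (adds 418)
shortest-cost path #7: 4→1→7→0 push 4 @ unit cost 19 (adds 76)
total cost = 925

Minimum cost for 56 units: 925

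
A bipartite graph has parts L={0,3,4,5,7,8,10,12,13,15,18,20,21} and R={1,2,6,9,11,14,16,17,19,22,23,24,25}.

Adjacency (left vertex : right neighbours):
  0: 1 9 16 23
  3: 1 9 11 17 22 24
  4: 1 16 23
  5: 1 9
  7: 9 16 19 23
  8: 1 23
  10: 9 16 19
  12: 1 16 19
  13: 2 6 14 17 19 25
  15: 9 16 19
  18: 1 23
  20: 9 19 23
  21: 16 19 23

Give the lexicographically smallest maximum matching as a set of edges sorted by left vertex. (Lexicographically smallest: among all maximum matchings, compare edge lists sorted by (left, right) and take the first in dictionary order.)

Lex-smallest maximum matching: {(0,1), (3,11), (4,16), (5,9), (7,19), (8,23), (13,2)}

|M| = 7 (so the lex-smallest maximum matching has 7 edges)
process left vertices in ascending order; for each, take the smallest-labelled available neighbour that still permits 7 edges overall, or leave it unmatched if none does
lex-smallest matching: {0-1, 3-11, 4-16, 5-9, 7-19, 8-23, 13-2}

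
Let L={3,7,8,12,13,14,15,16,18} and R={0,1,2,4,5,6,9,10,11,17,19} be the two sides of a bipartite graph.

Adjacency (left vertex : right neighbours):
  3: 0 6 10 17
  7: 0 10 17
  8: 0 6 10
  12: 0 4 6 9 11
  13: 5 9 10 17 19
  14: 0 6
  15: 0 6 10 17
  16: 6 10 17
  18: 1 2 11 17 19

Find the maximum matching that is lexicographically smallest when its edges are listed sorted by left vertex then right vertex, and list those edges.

Lex-smallest maximum matching: {(3,0), (7,10), (8,6), (12,4), (13,5), (15,17), (18,1)}

|M| = 7 (so the lex-smallest maximum matching has 7 edges)
process left vertices in ascending order; for each, take the smallest-labelled available neighbour that still permits 7 edges overall, or leave it unmatched if none does
lex-smallest matching: {3-0, 7-10, 8-6, 12-4, 13-5, 15-17, 18-1}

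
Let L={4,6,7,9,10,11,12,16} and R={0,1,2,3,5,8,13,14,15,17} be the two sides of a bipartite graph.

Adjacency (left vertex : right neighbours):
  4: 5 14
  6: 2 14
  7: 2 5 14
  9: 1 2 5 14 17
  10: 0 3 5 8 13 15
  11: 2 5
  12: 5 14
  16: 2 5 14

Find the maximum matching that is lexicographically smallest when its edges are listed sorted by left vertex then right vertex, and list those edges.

|M| = 5 (so the lex-smallest maximum matching has 5 edges)
process left vertices in ascending order; for each, take the smallest-labelled available neighbour that still permits 5 edges overall, or leave it unmatched if none does
lex-smallest matching: {4-5, 6-2, 7-14, 9-1, 10-0}

Lex-smallest maximum matching: {(4,5), (6,2), (7,14), (9,1), (10,0)}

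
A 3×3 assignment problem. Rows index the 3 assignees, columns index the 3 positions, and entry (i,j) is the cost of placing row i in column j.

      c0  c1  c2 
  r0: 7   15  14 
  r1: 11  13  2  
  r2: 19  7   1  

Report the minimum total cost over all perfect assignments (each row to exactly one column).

optimal assignment: row0→col0 (cost 7), row1→col2 (cost 2), row2→col1 (cost 7)
total = 7 + 2 + 7 = 16

Minimum assignment cost: 16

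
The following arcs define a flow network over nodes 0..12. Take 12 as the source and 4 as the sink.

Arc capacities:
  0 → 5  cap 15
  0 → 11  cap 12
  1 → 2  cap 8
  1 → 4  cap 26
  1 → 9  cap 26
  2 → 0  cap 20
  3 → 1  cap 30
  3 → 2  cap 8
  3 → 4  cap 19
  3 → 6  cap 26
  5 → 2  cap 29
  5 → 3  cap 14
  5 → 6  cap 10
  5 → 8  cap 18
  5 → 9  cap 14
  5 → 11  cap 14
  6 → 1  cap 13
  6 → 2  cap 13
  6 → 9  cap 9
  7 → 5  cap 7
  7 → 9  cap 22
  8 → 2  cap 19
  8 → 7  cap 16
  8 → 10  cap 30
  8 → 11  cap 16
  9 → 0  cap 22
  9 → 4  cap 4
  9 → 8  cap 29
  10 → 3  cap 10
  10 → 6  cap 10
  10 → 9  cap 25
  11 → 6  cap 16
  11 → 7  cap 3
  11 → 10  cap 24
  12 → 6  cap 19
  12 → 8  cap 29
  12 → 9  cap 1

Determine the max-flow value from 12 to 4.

Maximum flow value: 41

augment #1: 12→9→4 bottleneck 1, total now 1
augment #2: 12→6→1→4 bottleneck 13, total now 14
augment #3: 12→6→9→4 bottleneck 3, total now 17
augment #4: 12→8→10→3→4 bottleneck 10, total now 27
augment #5: 12→8→7→5→3→4 bottleneck 7, total now 34
augment #6: 12→6→2→0→5→3→4 bottleneck 2, total now 36
augment #7: 12→6→2→0→5→3→1→4 bottleneck 1, total now 37
augment #8: 12→8→2→0→5→3→1→4 bottleneck 4, total now 41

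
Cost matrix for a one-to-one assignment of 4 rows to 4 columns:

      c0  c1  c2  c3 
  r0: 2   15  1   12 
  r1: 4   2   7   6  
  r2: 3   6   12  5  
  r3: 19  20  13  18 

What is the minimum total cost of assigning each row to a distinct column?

Minimum assignment cost: 22

optimal assignment: row0→col0 (cost 2), row1→col1 (cost 2), row2→col3 (cost 5), row3→col2 (cost 13)
total = 2 + 2 + 5 + 13 = 22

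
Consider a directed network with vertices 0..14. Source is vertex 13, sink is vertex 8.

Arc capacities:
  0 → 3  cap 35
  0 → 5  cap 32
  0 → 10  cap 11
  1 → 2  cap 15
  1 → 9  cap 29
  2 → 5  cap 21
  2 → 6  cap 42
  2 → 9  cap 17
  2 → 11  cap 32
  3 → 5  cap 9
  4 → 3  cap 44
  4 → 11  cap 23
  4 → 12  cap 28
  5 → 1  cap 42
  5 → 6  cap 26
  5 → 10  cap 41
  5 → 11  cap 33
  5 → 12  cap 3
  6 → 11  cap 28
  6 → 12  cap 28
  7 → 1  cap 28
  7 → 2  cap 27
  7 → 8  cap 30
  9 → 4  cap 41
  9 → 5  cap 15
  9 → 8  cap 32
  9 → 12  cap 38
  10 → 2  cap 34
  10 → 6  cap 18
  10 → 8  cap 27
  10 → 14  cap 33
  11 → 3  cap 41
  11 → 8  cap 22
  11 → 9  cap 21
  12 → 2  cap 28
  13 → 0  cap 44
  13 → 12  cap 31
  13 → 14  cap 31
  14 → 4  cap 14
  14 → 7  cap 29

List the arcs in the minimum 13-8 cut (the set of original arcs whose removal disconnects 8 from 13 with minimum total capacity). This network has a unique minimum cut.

augment #1: 13→0→10→8 push 11
augment #2: 13→14→7→8 push 29
augment #3: 13→0→5→10→8 push 16
augment #4: 13→0→5→11→8 push 16
augment #5: 13→12→2→9→8 push 17
augment #6: 13→12→2→11→8 push 6
augment #7: 13→12→2→11→9→8 push 5
augment #8: 13→14→4→11→9→8 push 2
augment #9: 13→0→3→5→1→9→8 push 1
max flow = 103; residual-reachable set from 13 gives S-side
cut edges (S→T): {(12,2), (13,0), (13,14)} total cap 103

Min-cut arcs: {(12,2), (13,0), (13,14)} (total capacity 103)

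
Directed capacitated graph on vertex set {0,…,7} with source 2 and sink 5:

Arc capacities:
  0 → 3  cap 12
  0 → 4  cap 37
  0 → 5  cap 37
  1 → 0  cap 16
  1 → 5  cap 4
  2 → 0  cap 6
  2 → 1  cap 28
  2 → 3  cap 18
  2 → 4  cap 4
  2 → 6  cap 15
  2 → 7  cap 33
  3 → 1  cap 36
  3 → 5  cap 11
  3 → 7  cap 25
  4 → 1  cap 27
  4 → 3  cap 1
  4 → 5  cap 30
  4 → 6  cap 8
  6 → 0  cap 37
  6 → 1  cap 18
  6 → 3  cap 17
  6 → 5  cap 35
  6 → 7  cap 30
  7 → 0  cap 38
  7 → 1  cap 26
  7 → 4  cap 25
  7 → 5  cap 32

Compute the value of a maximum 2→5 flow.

augment #1: 2→0→5 bottleneck 6, total now 6
augment #2: 2→1→5 bottleneck 4, total now 10
augment #3: 2→3→5 bottleneck 11, total now 21
augment #4: 2→4→5 bottleneck 4, total now 25
augment #5: 2→6→5 bottleneck 15, total now 40
augment #6: 2→7→5 bottleneck 32, total now 72
augment #7: 2→1→0→5 bottleneck 16, total now 88
augment #8: 2→7→0→5 bottleneck 1, total now 89
augment #9: 2→3→7→0→5 bottleneck 7, total now 96

Maximum flow value: 96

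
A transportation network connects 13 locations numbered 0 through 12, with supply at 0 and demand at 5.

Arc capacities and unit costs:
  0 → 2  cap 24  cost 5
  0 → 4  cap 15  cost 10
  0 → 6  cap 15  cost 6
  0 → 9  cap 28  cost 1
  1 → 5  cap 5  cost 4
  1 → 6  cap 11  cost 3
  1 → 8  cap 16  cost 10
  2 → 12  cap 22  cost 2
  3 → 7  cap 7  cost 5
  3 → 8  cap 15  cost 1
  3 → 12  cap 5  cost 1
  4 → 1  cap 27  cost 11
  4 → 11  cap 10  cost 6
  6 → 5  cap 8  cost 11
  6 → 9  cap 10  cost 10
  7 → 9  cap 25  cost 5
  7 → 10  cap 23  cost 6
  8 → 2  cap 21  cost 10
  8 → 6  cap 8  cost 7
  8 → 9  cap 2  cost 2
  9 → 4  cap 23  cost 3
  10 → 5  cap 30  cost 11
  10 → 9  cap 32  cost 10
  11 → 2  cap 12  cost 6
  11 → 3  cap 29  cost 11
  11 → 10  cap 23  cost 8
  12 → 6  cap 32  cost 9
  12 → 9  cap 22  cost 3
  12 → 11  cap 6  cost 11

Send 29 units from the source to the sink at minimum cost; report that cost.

shortest-cost path #1: 0→6→5 push 8 @ unit cost 17 (adds 136)
shortest-cost path #2: 0→9→4→1→5 push 5 @ unit cost 19 (adds 95)
shortest-cost path #3: 0→9→4→11→10→5 push 10 @ unit cost 29 (adds 290)
shortest-cost path #4: 0→2→12→11→10→5 push 6 @ unit cost 37 (adds 222)
total cost = 743

Minimum cost for 29 units: 743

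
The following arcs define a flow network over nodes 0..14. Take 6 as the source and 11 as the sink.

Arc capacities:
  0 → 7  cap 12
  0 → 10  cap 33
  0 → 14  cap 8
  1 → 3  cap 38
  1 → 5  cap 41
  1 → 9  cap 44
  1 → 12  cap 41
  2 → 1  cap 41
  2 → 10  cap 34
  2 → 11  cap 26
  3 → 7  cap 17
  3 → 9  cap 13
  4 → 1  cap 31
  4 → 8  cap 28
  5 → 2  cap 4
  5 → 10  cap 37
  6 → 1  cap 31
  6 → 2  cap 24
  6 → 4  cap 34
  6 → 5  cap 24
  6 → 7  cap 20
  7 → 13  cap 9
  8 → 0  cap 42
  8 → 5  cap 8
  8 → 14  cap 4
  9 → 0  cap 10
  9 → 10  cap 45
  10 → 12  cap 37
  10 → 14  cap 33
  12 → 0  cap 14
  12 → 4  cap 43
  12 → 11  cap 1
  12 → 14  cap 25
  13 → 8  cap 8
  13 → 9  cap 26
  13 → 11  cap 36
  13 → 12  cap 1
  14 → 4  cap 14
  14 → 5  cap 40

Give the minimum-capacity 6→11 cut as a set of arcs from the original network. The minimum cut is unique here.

Min-cut arcs: {(2,11), (7,13), (12,11)} (total capacity 36)

augment #1: 6→2→11 push 24
augment #2: 6→1→12→11 push 1
augment #3: 6→5→2→11 push 2
augment #4: 6→7→13→11 push 9
max flow = 36; residual-reachable set from 6 gives S-side
cut edges (S→T): {(2,11), (7,13), (12,11)} total cap 36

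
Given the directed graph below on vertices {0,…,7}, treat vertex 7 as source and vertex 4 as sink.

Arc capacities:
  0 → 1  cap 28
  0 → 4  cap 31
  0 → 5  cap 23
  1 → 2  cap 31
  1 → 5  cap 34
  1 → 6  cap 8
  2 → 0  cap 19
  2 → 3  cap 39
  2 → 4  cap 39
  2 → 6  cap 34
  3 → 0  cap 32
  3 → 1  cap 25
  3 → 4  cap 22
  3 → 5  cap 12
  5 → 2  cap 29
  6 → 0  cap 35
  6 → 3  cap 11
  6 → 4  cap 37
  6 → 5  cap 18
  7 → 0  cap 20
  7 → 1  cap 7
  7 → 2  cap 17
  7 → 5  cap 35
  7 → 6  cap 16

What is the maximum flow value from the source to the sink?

augment #1: 7→0→4 bottleneck 20, total now 20
augment #2: 7→2→4 bottleneck 17, total now 37
augment #3: 7→6→4 bottleneck 16, total now 53
augment #4: 7→1→2→4 bottleneck 7, total now 60
augment #5: 7→5→2→4 bottleneck 15, total now 75
augment #6: 7→5→2→0→4 bottleneck 11, total now 86
augment #7: 7→5→2→3→4 bottleneck 3, total now 89

Maximum flow value: 89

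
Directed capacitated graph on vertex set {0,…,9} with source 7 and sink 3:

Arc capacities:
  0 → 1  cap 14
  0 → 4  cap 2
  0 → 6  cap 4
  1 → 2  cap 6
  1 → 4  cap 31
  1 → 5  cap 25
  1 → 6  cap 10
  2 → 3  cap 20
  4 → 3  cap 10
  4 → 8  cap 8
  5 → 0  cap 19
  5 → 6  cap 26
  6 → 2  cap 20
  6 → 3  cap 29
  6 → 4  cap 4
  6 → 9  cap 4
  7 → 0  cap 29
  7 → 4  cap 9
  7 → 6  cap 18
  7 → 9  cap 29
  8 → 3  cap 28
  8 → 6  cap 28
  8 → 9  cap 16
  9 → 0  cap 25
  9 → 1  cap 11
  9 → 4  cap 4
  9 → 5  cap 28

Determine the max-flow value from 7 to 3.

augment #1: 7→4→3 bottleneck 9, total now 9
augment #2: 7→6→3 bottleneck 18, total now 27
augment #3: 7→0→4→3 bottleneck 1, total now 28
augment #4: 7→0→6→3 bottleneck 4, total now 32
augment #5: 7→0→1→2→3 bottleneck 6, total now 38
augment #6: 7→0→1→6→3 bottleneck 7, total now 45
augment #7: 7→0→4→8→3 bottleneck 1, total now 46
augment #8: 7→9→4→8→3 bottleneck 4, total now 50
augment #9: 7→0→1→4→8→3 bottleneck 1, total now 51
augment #10: 7→9→1→4→8→3 bottleneck 2, total now 53
augment #11: 7→9→1→6→2→3 bottleneck 3, total now 56
augment #12: 7→9→5→6→2→3 bottleneck 11, total now 67

Maximum flow value: 67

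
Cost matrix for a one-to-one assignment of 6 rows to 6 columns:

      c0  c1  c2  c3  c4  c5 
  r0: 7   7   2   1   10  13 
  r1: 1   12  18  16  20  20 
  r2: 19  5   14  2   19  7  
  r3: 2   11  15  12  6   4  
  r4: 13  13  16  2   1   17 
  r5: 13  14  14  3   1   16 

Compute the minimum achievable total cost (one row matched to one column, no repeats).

optimal assignment: row0→col2 (cost 2), row1→col0 (cost 1), row2→col1 (cost 5), row3→col5 (cost 4), row4→col3 (cost 2), row5→col4 (cost 1)
total = 2 + 1 + 5 + 4 + 2 + 1 = 15

Minimum assignment cost: 15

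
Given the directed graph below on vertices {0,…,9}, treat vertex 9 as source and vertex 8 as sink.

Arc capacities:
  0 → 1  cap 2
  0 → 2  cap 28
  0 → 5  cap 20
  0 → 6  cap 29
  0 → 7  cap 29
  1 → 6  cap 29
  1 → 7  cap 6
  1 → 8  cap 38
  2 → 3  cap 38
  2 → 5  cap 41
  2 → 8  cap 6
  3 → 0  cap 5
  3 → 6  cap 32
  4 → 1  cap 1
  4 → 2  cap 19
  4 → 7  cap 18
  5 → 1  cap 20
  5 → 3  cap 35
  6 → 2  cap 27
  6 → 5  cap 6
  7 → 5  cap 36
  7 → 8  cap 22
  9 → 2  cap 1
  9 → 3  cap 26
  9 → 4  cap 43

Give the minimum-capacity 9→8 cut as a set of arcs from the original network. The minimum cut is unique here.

augment #1: 9→2→8 push 1
augment #2: 9→4→1→8 push 1
augment #3: 9→4→2→8 push 5
augment #4: 9→4→7→8 push 18
augment #5: 9→3→0→1→8 push 2
augment #6: 9→3→0→7→8 push 3
augment #7: 9→3→6→5→1→8 push 6
augment #8: 9→4→2→5→1→8 push 14
max flow = 50; residual-reachable set from 9 gives S-side
cut edges (S→T): {(2,8), (3,0), (4,1), (4,7), (5,1)} total cap 50

Min-cut arcs: {(2,8), (3,0), (4,1), (4,7), (5,1)} (total capacity 50)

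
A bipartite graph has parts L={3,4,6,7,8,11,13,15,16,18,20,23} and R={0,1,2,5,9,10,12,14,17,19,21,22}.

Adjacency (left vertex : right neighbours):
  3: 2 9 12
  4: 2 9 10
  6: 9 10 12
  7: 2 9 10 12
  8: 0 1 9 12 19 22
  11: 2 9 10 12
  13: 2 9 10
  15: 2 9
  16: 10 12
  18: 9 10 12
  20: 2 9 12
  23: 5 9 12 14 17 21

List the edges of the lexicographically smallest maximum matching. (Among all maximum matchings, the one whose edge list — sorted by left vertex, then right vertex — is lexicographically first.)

|M| = 6 (so the lex-smallest maximum matching has 6 edges)
process left vertices in ascending order; for each, take the smallest-labelled available neighbour that still permits 6 edges overall, or leave it unmatched if none does
lex-smallest matching: {3-2, 4-9, 6-10, 7-12, 8-0, 23-5}

Lex-smallest maximum matching: {(3,2), (4,9), (6,10), (7,12), (8,0), (23,5)}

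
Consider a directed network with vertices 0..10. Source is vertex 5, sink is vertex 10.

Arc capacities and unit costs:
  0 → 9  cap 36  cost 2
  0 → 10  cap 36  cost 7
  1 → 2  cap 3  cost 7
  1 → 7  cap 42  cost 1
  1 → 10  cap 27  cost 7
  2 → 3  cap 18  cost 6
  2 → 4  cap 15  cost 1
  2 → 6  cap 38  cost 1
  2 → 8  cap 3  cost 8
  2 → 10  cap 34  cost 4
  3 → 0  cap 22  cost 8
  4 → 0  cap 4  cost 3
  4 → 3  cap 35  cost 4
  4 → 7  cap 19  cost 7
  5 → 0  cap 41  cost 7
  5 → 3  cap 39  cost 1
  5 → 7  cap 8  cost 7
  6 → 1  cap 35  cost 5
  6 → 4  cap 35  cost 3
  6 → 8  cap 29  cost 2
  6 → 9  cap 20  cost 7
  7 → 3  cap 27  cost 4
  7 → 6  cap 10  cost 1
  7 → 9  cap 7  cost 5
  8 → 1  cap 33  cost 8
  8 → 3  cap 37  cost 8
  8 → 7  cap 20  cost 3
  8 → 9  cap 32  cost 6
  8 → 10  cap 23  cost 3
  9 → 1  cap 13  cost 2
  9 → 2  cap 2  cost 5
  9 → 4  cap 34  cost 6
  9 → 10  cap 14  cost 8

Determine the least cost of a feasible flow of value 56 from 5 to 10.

Minimum cost for 56 units: 826

shortest-cost path #1: 5→7→6→8→10 push 8 @ unit cost 13 (adds 104)
shortest-cost path #2: 5→0→10 push 36 @ unit cost 14 (adds 504)
shortest-cost path #3: 5→0→9→10 push 5 @ unit cost 17 (adds 85)
shortest-cost path #4: 5→3→0→9→10 push 7 @ unit cost 19 (adds 133)
total cost = 826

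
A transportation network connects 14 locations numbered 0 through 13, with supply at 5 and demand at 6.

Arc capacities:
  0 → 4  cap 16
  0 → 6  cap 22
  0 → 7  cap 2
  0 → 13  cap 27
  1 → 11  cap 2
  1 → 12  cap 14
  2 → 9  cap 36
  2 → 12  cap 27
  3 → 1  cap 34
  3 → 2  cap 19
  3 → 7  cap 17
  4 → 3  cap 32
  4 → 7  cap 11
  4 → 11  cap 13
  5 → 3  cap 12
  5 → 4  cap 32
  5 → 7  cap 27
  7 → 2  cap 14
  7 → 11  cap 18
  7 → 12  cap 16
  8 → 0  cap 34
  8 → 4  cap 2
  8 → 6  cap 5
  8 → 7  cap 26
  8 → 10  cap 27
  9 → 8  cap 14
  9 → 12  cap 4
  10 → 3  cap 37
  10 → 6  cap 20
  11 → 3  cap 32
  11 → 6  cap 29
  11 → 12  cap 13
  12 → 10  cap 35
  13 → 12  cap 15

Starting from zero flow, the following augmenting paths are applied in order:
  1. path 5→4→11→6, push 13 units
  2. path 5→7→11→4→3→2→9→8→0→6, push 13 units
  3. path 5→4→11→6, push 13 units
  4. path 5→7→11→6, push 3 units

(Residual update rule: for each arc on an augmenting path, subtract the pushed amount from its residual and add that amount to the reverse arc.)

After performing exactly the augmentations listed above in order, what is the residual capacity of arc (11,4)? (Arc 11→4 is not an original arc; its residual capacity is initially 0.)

after path 1 (5→4→11→6, push 13): res(11,4)=13
after path 2 (5→7→11→4→3→2→9→8→0→6, push 13): res(11,4)=0
after path 3 (5→4→11→6, push 13): res(11,4)=13
after path 4 (5→7→11→6, push 3): res(11,4)=13

Residual capacity of (11,4): 13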